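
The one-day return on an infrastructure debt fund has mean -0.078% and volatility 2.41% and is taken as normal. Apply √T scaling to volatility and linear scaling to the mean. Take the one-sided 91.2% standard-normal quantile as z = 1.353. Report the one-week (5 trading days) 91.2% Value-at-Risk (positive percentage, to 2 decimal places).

σ_{5d} = 2.41% × √5 = 5.389%; μ_{5d} = 5 × -0.078% = -0.390%.
VaR = −(-0.390%) + 1.353 × 5.389% = 7.681%.

7.68%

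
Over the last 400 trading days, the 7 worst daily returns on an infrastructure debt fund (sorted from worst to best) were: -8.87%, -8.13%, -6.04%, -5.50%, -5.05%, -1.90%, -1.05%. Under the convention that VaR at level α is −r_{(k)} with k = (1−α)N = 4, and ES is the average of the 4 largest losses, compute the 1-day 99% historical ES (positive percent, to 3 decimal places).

The 4 worst returns sum to -28.54%.
ES = −(-28.54%) / 4 = 7.135%.

7.135%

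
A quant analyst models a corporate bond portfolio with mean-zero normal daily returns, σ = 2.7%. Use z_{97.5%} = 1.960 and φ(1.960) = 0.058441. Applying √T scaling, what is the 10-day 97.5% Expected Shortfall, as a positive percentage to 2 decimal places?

σ_{10d} = 2.7% × √10 = 8.538%.
ES multiplier = φ(z)/(1−α) = 0.058441/0.025 = 2.338.
ES = 8.538% × 2.338 = 19.962%.

19.96%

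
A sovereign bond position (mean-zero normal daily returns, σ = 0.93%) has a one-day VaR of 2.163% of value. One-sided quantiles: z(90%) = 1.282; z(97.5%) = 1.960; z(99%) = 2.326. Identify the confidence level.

99%

Implied z = VaR/σ = 2.163 / 0.93 = 2.326.
This matches z(99%) = 2.326.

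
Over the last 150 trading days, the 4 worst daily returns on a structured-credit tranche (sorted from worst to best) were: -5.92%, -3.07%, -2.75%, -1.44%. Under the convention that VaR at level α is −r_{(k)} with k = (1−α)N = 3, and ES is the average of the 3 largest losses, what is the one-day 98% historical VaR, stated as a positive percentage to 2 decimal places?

2.75%

k = 3; the 3rd lowest return is -2.75%, so VaR = 2.75%.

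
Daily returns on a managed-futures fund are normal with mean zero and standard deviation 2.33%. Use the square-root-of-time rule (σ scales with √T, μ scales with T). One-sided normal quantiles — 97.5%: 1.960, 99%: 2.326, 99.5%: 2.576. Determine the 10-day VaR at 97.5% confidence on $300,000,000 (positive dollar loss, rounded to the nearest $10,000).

$43,320,000

σ_{10d} = 2.33% × √10 = 7.368%.
VaR = 1.960 × 7.368% = 14.441%.
On $300,000,000: 0.14441 × $300,000,000 = $43,323,000.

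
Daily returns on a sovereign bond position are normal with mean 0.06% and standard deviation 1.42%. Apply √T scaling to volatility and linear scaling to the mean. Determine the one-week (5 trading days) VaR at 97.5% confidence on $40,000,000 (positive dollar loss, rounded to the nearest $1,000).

$2,369,000

At 97.5%, z = 1.960.
σ_{5d} = 1.42% × √5 = 3.175%; μ_{5d} = 5 × 0.06% = 0.300%.
VaR = −(0.300%) + 1.960 × 3.175% = 5.923%.
On $40,000,000: 0.05923 × $40,000,000 = $2,369,200.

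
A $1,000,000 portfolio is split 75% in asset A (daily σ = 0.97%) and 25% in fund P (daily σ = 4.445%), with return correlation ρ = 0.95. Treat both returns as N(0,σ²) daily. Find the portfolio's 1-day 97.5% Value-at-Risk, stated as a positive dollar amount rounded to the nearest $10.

$35,610

σ_p² = 0.75²·0.97² + 0.25²·4.445² + 2·0.95·0.75·0.25·0.97·4.445 = 3.3002 (%²).
σ_p = √3.3002 = 1.817%.
At 97.5%, z = 1.960.
VaR = 1.960 × 1.817% = 3.561%; on $1,000,000 that is $35,610.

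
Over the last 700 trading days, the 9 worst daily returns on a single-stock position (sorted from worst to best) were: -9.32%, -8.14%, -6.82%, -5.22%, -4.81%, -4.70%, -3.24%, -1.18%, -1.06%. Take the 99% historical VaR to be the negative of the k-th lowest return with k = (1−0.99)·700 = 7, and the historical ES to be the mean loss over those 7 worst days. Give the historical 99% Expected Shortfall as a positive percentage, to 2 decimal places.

The 7 worst returns sum to -42.25%.
ES = −(-42.25%) / 7 = 6.0357…% ≈ 6.04%.

6.04%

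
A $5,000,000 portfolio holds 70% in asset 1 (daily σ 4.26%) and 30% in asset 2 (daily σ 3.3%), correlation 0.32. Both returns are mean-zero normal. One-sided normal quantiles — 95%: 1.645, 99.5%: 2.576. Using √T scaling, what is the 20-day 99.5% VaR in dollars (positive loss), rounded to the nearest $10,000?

$1,980,000

σ_p = √(0.7²·4.26² + 0.3²·3.3² + 2·0.32·0.7·0.3·4.26·3.3) = 3.430%.
σ_{20d} = 3.430% × √20 = 15.339%.
VaR = 2.576 × 15.339% = 39.513%; on $5,000,000 that is $1,975,650.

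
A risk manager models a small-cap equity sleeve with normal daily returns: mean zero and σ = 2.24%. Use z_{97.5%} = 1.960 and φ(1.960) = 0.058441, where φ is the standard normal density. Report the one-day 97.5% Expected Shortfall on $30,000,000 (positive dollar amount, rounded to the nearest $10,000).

$1,570,000

Tail multiplier: φ(z)/(1−α) = 0.058441 / 0.025 = 2.338.
ES = 2.24% × 2.338 = 5.237%.
On $30,000,000: 0.05237 × $30,000,000 = $1,571,100.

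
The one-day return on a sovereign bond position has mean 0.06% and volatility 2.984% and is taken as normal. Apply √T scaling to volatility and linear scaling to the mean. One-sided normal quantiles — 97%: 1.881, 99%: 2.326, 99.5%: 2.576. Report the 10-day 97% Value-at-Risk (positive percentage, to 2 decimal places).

σ_{10d} = 2.984% × √10 = 9.436%; μ_{10d} = 10 × 0.06% = 0.600%.
VaR = −(0.600%) + 1.881 × 9.436% = 17.149%.

17.15%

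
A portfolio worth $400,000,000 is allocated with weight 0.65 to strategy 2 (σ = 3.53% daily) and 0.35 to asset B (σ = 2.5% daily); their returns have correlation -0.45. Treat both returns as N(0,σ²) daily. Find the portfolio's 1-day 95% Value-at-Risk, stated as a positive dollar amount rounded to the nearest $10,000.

$13,520,000

σ_p² = 0.65²·3.53² + 0.35²·2.5² + 2·-0.45·0.65·0.35·3.53·2.5 = 4.2234 (%²).
σ_p = √4.2234 = 2.055%.
At 95%, z = 1.645.
VaR = 1.645 × 2.055% = 3.380%; on $400,000,000 that is $13,520,000.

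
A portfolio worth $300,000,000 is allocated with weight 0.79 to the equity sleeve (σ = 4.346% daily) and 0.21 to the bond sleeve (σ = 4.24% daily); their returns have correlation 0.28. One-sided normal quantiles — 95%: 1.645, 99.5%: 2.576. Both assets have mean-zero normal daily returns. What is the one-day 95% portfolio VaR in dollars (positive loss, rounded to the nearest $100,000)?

σ_p² = 0.79²·4.346² + 0.21²·4.24² + 2·0.28·0.79·0.21·4.346·4.24 = 14.2926 (%²).
σ_p = √14.2926 = 3.781%.
VaR = 1.645 × 3.781% = 6.220%; on $300,000,000 that is $18,660,000.

$18,700,000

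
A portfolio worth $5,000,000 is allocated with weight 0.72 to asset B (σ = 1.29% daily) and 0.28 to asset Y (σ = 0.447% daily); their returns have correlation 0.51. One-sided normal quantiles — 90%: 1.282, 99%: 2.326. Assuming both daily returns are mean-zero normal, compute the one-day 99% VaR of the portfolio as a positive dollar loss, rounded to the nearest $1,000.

σ_p² = 0.72²·1.29² + 0.28²·0.447² + 2·0.51·0.72·0.28·1.29·0.447 = 0.9969 (%²).
σ_p = √0.9969 = 0.998%.
VaR = 2.326 × 0.998% = 2.321%; on $5,000,000 that is $116,050.

$116,000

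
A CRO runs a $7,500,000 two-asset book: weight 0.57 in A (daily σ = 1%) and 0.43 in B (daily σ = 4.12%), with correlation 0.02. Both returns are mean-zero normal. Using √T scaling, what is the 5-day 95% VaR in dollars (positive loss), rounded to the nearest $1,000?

σ_p = √(0.57²·1² + 0.43²·4.12² + 2·0.02·0.57·0.43·1·4.12) = 1.872%.
σ_{5d} = 1.872% × √5 = 4.186%.
z(95%) = 1.645.
VaR = 1.645 × 4.186% = 6.886%; on $7,500,000 that is $516,450.

$516,000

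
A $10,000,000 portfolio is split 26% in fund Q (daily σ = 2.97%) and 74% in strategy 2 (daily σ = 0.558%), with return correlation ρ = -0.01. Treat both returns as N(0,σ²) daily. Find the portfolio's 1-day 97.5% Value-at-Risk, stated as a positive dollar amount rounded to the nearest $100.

$170,900

σ_p² = 0.26²·2.97² + 0.74²·0.558² + 2·-0.01·0.26·0.74·2.97·0.558 = 0.7604 (%²).
σ_p = √0.7604 = 0.872%.
At 97.5%, z = 1.960.
VaR = 1.960 × 0.872% = 1.709%; on $10,000,000 that is $170,900.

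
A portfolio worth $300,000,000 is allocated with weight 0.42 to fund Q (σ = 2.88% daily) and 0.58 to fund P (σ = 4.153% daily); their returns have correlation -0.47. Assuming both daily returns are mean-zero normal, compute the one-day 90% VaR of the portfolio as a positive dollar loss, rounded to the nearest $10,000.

σ_p² = 0.42²·2.88² + 0.58²·4.153² + 2·-0.47·0.42·0.58·2.88·4.153 = 4.5264 (%²).
σ_p = √4.5264 = 2.128%.
At 90%, z = 1.282.
VaR = 1.282 × 2.128% = 2.728%; on $300,000,000 that is $8,184,000.

$8,180,000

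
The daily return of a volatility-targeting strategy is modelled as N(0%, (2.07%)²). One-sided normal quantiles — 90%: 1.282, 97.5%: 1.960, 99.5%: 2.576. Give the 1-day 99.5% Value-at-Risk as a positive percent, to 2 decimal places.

5.33%

VaR = z·σ = 2.576 × 2.07% = 5.332%.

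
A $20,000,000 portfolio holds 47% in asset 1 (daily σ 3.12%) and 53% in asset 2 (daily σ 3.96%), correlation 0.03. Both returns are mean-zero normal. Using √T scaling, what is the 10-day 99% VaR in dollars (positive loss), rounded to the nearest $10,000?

σ_p = √(0.47²·3.12² + 0.53²·3.96² + 2·0.03·0.47·0.53·3.12·3.96) = 2.596%.
σ_{10d} = 2.596% × √10 = 8.209%.
z(99%) = 2.326.
VaR = 2.326 × 8.209% = 19.094%; on $20,000,000 that is $3,818,800.

$3,820,000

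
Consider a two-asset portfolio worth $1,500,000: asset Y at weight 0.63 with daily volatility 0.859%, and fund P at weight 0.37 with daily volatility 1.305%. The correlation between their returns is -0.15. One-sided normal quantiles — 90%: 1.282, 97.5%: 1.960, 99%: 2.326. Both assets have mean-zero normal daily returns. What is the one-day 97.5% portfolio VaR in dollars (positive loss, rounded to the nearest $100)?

σ_p² = 0.63²·0.859² + 0.37²·1.305² + 2·-0.15·0.63·0.37·0.859·1.305 = 0.4476 (%²).
σ_p = √0.4476 = 0.669%.
VaR = 1.960 × 0.669% = 1.311%; on $1,500,000 that is $19,665.

$19,700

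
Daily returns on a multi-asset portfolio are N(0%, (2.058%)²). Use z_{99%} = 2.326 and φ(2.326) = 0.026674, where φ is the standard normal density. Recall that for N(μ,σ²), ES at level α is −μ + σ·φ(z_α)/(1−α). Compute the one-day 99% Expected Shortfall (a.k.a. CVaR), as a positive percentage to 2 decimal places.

Tail multiplier: φ(z)/(1−α) = 0.026674 / 0.01 = 2.667.
ES = 2.058% × 2.667 = 5.489%.

5.49%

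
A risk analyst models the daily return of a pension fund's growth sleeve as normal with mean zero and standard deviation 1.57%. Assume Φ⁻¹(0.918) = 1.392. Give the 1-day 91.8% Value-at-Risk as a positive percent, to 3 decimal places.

2.185%

VaR = z·σ = 1.392 × 1.57% = 2.185%.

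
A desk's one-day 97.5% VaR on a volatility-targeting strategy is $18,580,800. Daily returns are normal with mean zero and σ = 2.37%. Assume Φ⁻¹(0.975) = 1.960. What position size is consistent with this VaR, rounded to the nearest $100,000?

VaR as a fraction of value: z·σ = 1.960 × 2.37% = 4.6452%.
Position = $18,580,800 / 0.046452 = $400,000,000.

$400,000,000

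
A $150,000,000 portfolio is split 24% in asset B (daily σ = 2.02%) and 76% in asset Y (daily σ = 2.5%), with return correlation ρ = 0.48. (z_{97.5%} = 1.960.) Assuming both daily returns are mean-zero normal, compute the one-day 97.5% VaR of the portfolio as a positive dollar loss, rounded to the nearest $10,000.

$6,390,000

σ_p² = 0.24²·2.02² + 0.76²·2.5² + 2·0.48·0.24·0.76·2.02·2.5 = 4.7293 (%²).
σ_p = √4.7293 = 2.175%.
VaR = 1.960 × 2.175% = 4.263%; on $150,000,000 that is $6,394,500.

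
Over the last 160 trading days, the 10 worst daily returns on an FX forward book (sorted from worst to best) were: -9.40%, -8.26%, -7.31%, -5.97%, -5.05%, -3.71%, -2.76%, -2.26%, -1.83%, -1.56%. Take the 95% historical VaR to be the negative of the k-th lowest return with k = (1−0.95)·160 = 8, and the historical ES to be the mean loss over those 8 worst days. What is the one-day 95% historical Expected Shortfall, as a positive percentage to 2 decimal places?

The 8 worst returns sum to -44.72%.
ES = −(-44.72%) / 8 = 5.59%.

5.59%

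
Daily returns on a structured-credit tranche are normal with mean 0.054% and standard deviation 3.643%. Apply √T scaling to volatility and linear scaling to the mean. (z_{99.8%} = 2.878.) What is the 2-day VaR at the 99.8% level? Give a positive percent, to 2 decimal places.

14.72%

σ_{2d} = 3.643% × √2 = 5.152%; μ_{2d} = 2 × 0.054% = 0.108%.
VaR = −(0.108%) + 2.878 × 5.152% = 14.719%.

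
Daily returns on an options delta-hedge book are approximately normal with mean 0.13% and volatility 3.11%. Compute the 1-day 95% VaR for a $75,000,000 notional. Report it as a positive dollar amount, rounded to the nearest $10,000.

At 95% one-sided, z = 1.645.
VaR = −μ + z·σ = −(0.13%) + 1.645 × 3.11% = 4.986%.
On $75,000,000: 0.04986 × $75,000,000 = $3,739,500.

$3,740,000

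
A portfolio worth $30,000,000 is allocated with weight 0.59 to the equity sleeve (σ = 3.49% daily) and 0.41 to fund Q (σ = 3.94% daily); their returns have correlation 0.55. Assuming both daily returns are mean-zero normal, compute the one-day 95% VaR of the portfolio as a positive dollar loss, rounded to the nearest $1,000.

$1,600,000

σ_p² = 0.59²·3.49² + 0.41²·3.94² + 2·0.55·0.59·0.41·3.49·3.94 = 10.5083 (%²).
σ_p = √10.5083 = 3.242%.
At 95%, z = 1.645.
VaR = 1.645 × 3.242% = 5.333%; on $30,000,000 that is $1,599,900.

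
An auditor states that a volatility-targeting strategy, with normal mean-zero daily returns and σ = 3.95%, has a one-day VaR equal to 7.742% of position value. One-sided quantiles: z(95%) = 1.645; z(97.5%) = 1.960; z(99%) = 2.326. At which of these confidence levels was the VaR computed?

97.5%

Implied z = VaR/σ = 7.742 / 3.95 = 1.960.
This matches z(97.5%) = 1.960.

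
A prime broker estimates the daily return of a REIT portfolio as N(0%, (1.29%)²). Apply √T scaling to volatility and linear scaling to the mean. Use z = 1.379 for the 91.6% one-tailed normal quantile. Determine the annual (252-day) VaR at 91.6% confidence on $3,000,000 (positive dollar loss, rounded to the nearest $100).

$847,200

σ_{252d} = 1.29% × √252 = 20.478%.
VaR = 1.379 × 20.478% = 28.239%.
On $3,000,000: 0.28239 × $3,000,000 = $847,170.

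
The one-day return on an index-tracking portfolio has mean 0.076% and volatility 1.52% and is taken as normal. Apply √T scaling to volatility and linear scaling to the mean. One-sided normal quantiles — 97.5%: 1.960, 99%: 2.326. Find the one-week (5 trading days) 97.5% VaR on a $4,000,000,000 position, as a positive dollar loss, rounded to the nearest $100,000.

$251,300,000

σ_{5d} = 1.52% × √5 = 3.399%; μ_{5d} = 5 × 0.076% = 0.380%.
VaR = −(0.380%) + 1.960 × 3.399% = 6.282%.
On $4,000,000,000: 0.06282 × $4,000,000,000 = $251,280,000.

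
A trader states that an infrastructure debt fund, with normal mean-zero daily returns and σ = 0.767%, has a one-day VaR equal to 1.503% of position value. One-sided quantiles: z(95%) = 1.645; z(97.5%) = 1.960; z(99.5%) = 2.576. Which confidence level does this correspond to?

Implied z = VaR/σ = 1.503 / 0.767 = 1.960.
This matches z(97.5%) = 1.960.

97.5%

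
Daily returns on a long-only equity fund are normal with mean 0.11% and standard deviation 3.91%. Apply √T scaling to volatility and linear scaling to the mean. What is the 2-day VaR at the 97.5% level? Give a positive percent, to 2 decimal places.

10.62%

At 97.5%, z = 1.960.
σ_{2d} = 3.91% × √2 = 5.530%; μ_{2d} = 2 × 0.11% = 0.220%.
VaR = −(0.220%) + 1.960 × 5.530% = 10.619%.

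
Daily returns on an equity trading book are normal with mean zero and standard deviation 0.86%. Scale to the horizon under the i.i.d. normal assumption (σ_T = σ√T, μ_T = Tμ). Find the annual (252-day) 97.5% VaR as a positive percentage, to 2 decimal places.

26.76%

At 97.5%, z = 1.960.
σ_{252d} = 0.86% × √252 = 13.652%.
VaR = 1.960 × 13.652% = 26.758%.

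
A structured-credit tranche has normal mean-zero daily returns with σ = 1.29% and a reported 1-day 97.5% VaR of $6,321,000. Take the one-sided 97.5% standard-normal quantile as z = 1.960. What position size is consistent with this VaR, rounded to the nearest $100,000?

$250,000,000

VaR as a fraction of value: z·σ = 1.960 × 1.29% = 2.5284%.
Position = $6,321,000 / 0.025284 = $250,000,000.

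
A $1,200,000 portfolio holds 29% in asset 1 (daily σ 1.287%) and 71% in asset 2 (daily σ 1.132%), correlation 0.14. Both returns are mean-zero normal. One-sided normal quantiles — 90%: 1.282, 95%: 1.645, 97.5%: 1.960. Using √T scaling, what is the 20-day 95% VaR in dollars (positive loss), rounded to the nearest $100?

σ_p = √(0.29²·1.287² + 0.71²·1.132² + 2·0.14·0.29·0.71·1.287·1.132) = 0.932%.
σ_{20d} = 0.932% × √20 = 4.168%.
VaR = 1.645 × 4.168% = 6.856%; on $1,200,000 that is $82,272.

$82,300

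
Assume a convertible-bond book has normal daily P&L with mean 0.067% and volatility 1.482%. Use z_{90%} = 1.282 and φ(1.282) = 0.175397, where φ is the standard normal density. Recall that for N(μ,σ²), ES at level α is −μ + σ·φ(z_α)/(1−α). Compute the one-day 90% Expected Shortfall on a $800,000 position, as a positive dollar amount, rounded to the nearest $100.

Tail multiplier: φ(z)/(1−α) = 0.175397 / 0.1 = 1.754.
ES = −(0.067%) + 1.482% × 1.754 = 2.532%.
On $800,000: 0.02532 × $800,000 = $20,256.

$20,300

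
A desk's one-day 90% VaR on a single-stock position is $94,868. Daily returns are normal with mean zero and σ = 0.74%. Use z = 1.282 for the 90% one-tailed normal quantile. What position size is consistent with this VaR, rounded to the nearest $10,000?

$10,000,000

VaR as a fraction of value: z·σ = 1.282 × 0.74% = 0.94868%.
Position = $94,868 / 0.0094868 = $10,000,000.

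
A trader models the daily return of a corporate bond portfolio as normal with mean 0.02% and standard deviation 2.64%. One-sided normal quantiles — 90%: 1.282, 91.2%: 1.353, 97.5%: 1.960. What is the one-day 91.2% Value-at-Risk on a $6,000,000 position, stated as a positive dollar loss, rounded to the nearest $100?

$213,100

VaR = −μ + z·σ = −(0.02%) + 1.353 × 2.64% = 3.552%.
On $6,000,000: 0.03552 × $6,000,000 = $213,120.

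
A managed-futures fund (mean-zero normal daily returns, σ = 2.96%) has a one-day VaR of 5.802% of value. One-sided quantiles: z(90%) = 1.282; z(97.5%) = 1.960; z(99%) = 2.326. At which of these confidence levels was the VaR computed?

97.5%

Implied z = VaR/σ = 5.802 / 2.96 = 1.960.
This matches z(97.5%) = 1.960.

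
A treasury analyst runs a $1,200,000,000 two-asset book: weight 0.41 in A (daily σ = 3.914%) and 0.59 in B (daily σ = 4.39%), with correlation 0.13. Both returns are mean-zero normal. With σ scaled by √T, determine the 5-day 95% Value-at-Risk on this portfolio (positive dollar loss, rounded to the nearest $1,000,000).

$142,000,000

σ_p = √(0.41²·3.914² + 0.59²·4.39² + 2·0.13·0.41·0.59·3.914·4.39) = 3.219%.
σ_{5d} = 3.219% × √5 = 7.198%.
z(95%) = 1.645.
VaR = 1.645 × 7.198% = 11.841%; on $1,200,000,000 that is $142,092,000.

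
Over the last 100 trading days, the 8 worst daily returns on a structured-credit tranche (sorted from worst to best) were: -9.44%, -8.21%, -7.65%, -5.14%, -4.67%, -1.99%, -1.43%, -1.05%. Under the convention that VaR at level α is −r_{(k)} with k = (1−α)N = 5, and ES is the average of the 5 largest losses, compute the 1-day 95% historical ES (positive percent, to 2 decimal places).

7.02%

The 5 worst returns sum to -35.11%.
ES = −(-35.11%) / 5 = 7.022% ≈ 7.02%.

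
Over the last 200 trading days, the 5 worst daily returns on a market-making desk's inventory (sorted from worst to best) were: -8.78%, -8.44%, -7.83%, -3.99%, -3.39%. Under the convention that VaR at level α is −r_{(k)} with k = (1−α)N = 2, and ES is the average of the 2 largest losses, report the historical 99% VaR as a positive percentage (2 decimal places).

8.44%

k = 2; the 2nd lowest return is -8.44%, so VaR = 8.44%.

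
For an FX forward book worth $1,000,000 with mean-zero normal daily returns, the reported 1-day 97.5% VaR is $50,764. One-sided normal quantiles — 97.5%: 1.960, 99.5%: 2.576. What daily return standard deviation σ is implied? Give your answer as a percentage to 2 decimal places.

VaR as a fraction: $50,764 / $1,000,000 = 5.076%.
σ = VaR / z = 5.076% / 1.960 = 2.590%.

2.59%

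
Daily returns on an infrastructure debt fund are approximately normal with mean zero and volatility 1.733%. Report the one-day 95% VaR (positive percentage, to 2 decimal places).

2.85%

At 95% one-sided, z = 1.645.
VaR = z·σ = 1.645 × 1.733% = 2.851%.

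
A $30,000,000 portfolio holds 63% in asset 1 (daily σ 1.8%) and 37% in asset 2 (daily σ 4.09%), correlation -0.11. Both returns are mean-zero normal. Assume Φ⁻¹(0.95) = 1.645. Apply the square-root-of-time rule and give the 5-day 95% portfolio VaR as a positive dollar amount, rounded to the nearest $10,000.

σ_p = √(0.63²·1.8² + 0.37²·4.09² + 2·-0.11·0.63·0.37·1.8·4.09) = 1.788%.
σ_{5d} = 1.788% × √5 = 3.998%.
VaR = 1.645 × 3.998% = 6.577%; on $30,000,000 that is $1,973,100.

$1,970,000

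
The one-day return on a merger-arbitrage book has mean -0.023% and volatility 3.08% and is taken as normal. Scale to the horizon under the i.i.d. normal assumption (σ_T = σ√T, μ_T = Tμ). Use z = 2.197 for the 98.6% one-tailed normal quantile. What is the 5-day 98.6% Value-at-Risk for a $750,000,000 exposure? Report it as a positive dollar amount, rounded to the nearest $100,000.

σ_{5d} = 3.08% × √5 = 6.887%; μ_{5d} = 5 × -0.023% = -0.115%.
VaR = −(-0.115%) + 2.197 × 6.887% = 15.246%.
On $750,000,000: 0.15246 × $750,000,000 = $114,345,000.

$114,300,000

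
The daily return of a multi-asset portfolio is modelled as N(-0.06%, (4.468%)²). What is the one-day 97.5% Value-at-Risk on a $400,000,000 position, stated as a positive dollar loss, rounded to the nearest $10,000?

At 97.5% one-sided, z = 1.960.
VaR = −μ + z·σ = −(-0.06%) + 1.960 × 4.468% = 8.817%.
On $400,000,000: 0.08817 × $400,000,000 = $35,268,000.

$35,270,000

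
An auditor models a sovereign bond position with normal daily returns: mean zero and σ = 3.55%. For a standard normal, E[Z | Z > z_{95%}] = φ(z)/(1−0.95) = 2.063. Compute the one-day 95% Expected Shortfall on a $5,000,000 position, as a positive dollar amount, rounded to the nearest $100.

$366,200

ES = 3.55% × 2.063 = 7.324%.
On $5,000,000: 0.07324 × $5,000,000 = $366,200.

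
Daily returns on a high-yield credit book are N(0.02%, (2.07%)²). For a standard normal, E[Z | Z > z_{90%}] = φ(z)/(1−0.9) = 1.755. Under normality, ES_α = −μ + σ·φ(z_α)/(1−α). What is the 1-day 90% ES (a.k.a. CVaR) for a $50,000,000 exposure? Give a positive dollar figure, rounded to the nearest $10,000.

ES = −(0.02%) + 2.07% × 1.755 = 3.613%.
On $50,000,000: 0.03613 × $50,000,000 = $1,806,500.

$1,810,000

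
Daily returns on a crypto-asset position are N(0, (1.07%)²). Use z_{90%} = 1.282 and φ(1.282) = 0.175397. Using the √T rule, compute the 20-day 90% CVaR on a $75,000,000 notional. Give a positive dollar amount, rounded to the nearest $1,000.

σ_{20d} = 1.07% × √20 = 4.785%.
ES multiplier = φ(z)/(1−α) = 0.175397/0.1 = 1.754.
ES = 4.785% × 1.754 = 8.393%; on $75,000,000: $6,294,750.

$6,295,000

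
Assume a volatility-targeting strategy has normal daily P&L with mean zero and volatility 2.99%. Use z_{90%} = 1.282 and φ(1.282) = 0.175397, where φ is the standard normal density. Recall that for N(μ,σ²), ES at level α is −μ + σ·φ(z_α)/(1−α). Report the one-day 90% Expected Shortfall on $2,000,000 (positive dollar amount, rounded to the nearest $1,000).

$105,000

Tail multiplier: φ(z)/(1−α) = 0.175397 / 0.1 = 1.754.
ES = 2.99% × 1.754 = 5.244%.
On $2,000,000: 0.05244 × $2,000,000 = $104,880.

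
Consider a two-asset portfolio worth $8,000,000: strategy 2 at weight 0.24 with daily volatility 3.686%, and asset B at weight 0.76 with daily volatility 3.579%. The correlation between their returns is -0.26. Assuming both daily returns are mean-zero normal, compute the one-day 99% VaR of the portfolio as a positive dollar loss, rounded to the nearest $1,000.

σ_p² = 0.24²·3.686² + 0.76²·3.579² + 2·-0.26·0.24·0.76·3.686·3.579 = 6.9300 (%²).
σ_p = √6.9300 = 2.632%.
At 99%, z = 2.326.
VaR = 2.326 × 2.632% = 6.122%; on $8,000,000 that is $489,760.

$490,000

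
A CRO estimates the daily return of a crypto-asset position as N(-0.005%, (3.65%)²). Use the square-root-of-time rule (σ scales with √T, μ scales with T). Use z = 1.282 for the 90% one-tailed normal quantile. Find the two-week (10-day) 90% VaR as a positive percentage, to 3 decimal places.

14.847%

σ_{10d} = 3.65% × √10 = 11.542%; μ_{10d} = 10 × -0.005% = -0.050%.
VaR = −(-0.050%) + 1.282 × 11.542% = 14.847%.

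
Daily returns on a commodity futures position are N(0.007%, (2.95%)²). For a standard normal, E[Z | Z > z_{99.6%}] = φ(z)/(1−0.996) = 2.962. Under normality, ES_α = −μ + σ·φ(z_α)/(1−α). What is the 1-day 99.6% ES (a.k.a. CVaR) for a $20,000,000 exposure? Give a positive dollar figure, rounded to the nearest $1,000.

ES = −(0.007%) + 2.95% × 2.962 = 8.731%.
On $20,000,000: 0.08731 × $20,000,000 = $1,746,200.

$1,746,000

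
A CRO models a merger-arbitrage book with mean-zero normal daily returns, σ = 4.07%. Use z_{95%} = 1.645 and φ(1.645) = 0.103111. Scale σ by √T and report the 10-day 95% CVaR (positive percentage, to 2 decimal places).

σ_{10d} = 4.07% × √10 = 12.870%.
ES multiplier = φ(z)/(1−α) = 0.103111/0.05 = 2.062.
ES = 12.870% × 2.062 = 26.538%.

26.54%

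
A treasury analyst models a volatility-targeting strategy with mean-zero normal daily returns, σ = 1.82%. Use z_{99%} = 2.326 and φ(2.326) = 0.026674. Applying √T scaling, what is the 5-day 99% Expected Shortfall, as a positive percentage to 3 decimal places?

σ_{5d} = 1.82% × √5 = 4.070%.
ES multiplier = φ(z)/(1−α) = 0.026674/0.01 = 2.667.
ES = 4.070% × 2.667 = 10.855%.

10.855%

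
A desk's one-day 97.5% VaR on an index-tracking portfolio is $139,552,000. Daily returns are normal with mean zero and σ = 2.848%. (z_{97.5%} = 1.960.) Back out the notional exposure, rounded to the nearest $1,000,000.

VaR as a fraction of value: z·σ = 1.960 × 2.848% = 5.58208%.
Position = $139,552,000 / 0.0558208 = $2,500,000,000.

$2,500,000,000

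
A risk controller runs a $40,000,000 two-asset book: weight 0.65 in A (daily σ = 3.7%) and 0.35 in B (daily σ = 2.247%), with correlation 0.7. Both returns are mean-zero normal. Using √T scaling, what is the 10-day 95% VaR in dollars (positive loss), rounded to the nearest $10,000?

σ_p = √(0.65²·3.7² + 0.35²·2.247² + 2·0.7·0.65·0.35·3.7·2.247) = 3.008%.
σ_{10d} = 3.008% × √10 = 9.512%.
z(95%) = 1.645.
VaR = 1.645 × 9.512% = 15.647%; on $40,000,000 that is $6,258,800.

$6,260,000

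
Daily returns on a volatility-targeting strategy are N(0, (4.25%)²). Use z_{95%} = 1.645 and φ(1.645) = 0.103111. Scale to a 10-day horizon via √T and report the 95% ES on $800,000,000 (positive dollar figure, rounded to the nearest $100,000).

σ_{10d} = 4.25% × √10 = 13.440%.
ES multiplier = φ(z)/(1−α) = 0.103111/0.05 = 2.062.
ES = 13.440% × 2.062 = 27.713%; on $800,000,000: $221,704,000.

$221,700,000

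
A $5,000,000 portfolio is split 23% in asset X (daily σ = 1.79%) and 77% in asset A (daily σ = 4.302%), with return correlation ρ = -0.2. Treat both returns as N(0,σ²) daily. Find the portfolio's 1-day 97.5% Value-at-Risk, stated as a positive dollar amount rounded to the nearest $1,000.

$319,000

σ_p² = 0.23²·1.79² + 0.77²·4.302² + 2·-0.2·0.23·0.77·1.79·4.302 = 10.5969 (%²).
σ_p = √10.5969 = 3.255%.
At 97.5%, z = 1.960.
VaR = 1.960 × 3.255% = 6.380%; on $5,000,000 that is $319,000.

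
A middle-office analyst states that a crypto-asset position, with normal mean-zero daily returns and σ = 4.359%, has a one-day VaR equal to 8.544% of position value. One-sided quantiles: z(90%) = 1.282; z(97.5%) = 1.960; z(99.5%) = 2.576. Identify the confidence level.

97.5%

Implied z = VaR/σ = 8.544 / 4.359 = 1.960.
This matches z(97.5%) = 1.960.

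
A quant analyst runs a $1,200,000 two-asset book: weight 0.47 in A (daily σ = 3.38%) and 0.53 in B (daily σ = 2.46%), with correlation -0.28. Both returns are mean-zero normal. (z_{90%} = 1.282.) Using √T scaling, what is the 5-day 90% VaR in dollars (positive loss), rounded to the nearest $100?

σ_p = √(0.47²·3.38² + 0.53²·2.46² + 2·-0.28·0.47·0.53·3.38·2.46) = 1.750%.
σ_{5d} = 1.750% × √5 = 3.913%.
VaR = 1.282 × 3.913% = 5.016%; on $1,200,000 that is $60,192.

$60,200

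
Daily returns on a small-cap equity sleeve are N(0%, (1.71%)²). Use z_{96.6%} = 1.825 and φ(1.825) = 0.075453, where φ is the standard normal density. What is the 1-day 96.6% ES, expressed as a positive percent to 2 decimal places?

3.79%

Tail multiplier: φ(z)/(1−α) = 0.075453 / 0.034 = 2.219.
ES = 1.71% × 2.219 = 3.794%.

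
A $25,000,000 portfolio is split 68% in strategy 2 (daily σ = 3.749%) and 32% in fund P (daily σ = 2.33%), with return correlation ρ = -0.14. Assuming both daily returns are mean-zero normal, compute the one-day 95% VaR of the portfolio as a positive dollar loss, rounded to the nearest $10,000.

σ_p² = 0.68²·3.749² + 0.32²·2.33² + 2·-0.14·0.68·0.32·3.749·2.33 = 6.5227 (%²).
σ_p = √6.5227 = 2.554%.
At 95%, z = 1.645.
VaR = 1.645 × 2.554% = 4.201%; on $25,000,000 that is $1,050,250.

$1,050,000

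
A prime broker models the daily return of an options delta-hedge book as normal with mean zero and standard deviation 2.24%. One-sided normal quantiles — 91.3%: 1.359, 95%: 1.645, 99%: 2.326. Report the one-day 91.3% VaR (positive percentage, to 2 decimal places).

VaR = z·σ = 1.359 × 2.24% = 3.044%.

3.04%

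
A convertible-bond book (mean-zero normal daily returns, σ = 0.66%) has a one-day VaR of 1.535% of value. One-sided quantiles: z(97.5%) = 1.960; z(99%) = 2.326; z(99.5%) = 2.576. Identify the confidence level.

Implied z = VaR/σ = 1.535 / 0.66 = 2.326.
This matches z(99%) = 2.326.

99%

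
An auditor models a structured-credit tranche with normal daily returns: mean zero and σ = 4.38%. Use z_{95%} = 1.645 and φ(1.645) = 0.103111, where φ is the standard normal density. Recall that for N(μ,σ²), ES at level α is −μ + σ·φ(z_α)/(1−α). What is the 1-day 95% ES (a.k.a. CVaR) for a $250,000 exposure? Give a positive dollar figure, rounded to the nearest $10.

Tail multiplier: φ(z)/(1−α) = 0.103111 / 0.05 = 2.062.
ES = 4.38% × 2.062 = 9.032%.
On $250,000: 0.09032 × $250,000 = $22,580.

$22,580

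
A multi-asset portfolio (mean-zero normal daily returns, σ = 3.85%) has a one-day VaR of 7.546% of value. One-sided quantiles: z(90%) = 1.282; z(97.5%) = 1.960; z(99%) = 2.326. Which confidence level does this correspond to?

Implied z = VaR/σ = 7.546 / 3.85 = 1.960.
This matches z(97.5%) = 1.960.

97.5%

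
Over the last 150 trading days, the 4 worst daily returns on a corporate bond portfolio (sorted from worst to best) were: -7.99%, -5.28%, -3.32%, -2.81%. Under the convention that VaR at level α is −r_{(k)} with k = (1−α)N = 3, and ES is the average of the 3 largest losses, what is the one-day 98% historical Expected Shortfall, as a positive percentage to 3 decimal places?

5.530%

The 3 worst returns sum to -16.59%.
ES = −(-16.59%) / 3 = 5.53% ≈ 5.530%.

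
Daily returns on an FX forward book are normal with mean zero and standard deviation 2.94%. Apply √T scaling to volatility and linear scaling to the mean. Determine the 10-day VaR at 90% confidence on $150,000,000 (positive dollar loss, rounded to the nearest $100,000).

$17,900,000

At 90%, z = 1.282.
σ_{10d} = 2.94% × √10 = 9.297%.
VaR = 1.282 × 9.297% = 11.919%.
On $150,000,000: 0.11919 × $150,000,000 = $17,878,500.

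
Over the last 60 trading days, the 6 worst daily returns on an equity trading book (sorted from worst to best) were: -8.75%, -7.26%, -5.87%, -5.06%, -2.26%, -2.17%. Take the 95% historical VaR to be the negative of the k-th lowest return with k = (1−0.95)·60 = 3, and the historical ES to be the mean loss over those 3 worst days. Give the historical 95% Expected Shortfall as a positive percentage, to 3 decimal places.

The 3 worst returns sum to -21.88%.
ES = −(-21.88%) / 3 = 7.2933…% ≈ 7.293%.

7.293%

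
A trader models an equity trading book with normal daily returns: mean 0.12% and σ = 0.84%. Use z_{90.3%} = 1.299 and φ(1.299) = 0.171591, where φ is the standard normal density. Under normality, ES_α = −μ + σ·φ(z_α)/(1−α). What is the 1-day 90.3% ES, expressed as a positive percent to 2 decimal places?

1.37%

Tail multiplier: φ(z)/(1−α) = 0.171591 / 0.097 = 1.769.
ES = −(0.12%) + 0.84% × 1.769 = 1.366%.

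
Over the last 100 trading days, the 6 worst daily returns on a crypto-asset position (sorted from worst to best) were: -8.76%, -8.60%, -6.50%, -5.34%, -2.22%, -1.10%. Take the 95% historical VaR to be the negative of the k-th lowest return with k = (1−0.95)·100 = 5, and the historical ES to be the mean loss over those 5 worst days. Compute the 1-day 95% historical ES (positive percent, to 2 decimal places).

The 5 worst returns sum to -31.42%.
ES = −(-31.42%) / 5 = 6.284% ≈ 6.28%.

6.28%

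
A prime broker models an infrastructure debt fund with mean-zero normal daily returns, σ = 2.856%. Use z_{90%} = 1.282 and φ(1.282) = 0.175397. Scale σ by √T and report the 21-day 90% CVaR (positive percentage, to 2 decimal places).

22.96%

σ_{21d} = 2.856% × √21 = 13.088%.
ES multiplier = φ(z)/(1−α) = 0.175397/0.1 = 1.754.
ES = 13.088% × 1.754 = 22.956%.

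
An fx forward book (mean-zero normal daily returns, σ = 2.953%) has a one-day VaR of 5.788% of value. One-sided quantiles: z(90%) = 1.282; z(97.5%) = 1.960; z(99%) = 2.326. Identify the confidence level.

97.5%

Implied z = VaR/σ = 5.788 / 2.953 = 1.960.
This matches z(97.5%) = 1.960.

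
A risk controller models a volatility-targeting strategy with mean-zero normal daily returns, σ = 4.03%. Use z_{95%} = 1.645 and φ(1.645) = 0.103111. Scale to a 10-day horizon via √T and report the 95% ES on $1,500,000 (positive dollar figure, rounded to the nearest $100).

σ_{10d} = 4.03% × √10 = 12.744%.
ES multiplier = φ(z)/(1−α) = 0.103111/0.05 = 2.062.
ES = 12.744% × 2.062 = 26.278%; on $1,500,000: $394,170.

$394,200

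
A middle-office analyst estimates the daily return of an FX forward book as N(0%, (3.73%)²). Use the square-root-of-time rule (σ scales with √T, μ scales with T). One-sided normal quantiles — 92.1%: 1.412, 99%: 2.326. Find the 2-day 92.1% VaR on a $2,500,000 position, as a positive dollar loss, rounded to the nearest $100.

$186,200

σ_{2d} = 3.73% × √2 = 5.275%.
VaR = 1.412 × 5.275% = 7.448%.
On $2,500,000: 0.07448 × $2,500,000 = $186,200.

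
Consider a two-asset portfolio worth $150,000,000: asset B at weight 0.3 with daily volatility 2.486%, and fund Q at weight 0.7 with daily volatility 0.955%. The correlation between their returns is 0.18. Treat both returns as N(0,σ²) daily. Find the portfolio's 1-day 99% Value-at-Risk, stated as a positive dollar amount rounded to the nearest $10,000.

$3,790,000

σ_p² = 0.3²·2.486² + 0.7²·0.955² + 2·0.18·0.3·0.7·2.486·0.955 = 1.1826 (%²).
σ_p = √1.1826 = 1.087%.
At 99%, z = 2.326.
VaR = 2.326 × 1.087% = 2.528%; on $150,000,000 that is $3,792,000.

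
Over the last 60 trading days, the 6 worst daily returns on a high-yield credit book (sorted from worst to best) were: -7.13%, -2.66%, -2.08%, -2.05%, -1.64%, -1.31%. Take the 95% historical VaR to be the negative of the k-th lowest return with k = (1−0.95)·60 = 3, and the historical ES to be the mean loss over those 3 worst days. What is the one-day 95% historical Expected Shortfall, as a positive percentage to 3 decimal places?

3.957%

The 3 worst returns sum to -11.87%.
ES = −(-11.87%) / 3 = 3.9566…% ≈ 3.957%.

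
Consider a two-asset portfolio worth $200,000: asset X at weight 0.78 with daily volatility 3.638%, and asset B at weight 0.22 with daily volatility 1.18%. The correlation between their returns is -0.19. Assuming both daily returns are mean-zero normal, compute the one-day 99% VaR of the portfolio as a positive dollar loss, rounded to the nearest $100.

$13,000

σ_p² = 0.78²·3.638² + 0.22²·1.18² + 2·-0.19·0.78·0.22·3.638·1.18 = 7.8397 (%²).
σ_p = √7.8397 = 2.800%.
At 99%, z = 2.326.
VaR = 2.326 × 2.800% = 6.513%; on $200,000 that is $13,026.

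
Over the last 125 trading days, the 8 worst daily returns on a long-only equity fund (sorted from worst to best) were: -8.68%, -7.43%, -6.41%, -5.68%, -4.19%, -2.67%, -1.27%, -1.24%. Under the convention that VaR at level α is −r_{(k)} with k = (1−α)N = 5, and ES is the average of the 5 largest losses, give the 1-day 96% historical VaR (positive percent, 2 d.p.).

k = 5; the 5th lowest return is -4.19%, so VaR = 4.19%.

4.19%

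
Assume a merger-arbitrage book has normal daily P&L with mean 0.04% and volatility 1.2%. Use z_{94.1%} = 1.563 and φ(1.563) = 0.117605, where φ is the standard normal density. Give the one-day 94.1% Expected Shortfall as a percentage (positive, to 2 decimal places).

2.35%

Tail multiplier: φ(z)/(1−α) = 0.117605 / 0.059 = 1.993.
ES = −(0.04%) + 1.2% × 1.993 = 2.352%.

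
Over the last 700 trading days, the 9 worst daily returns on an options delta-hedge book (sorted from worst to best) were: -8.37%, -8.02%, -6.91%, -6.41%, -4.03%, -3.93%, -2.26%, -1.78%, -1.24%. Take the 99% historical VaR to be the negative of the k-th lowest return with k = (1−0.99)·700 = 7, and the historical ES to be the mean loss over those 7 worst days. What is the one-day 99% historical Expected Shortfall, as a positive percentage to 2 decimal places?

5.70%

The 7 worst returns sum to -39.93%.
ES = −(-39.93%) / 7 = 5.7042…% ≈ 5.70%.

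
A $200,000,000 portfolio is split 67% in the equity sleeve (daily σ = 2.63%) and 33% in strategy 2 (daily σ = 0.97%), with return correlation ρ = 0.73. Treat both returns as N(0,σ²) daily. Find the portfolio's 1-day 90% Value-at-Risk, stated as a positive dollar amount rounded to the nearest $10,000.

σ_p² = 0.67²·2.63² + 0.33²·0.97² + 2·0.73·0.67·0.33·2.63·0.97 = 4.0310 (%²).
σ_p = √4.0310 = 2.008%.
At 90%, z = 1.282.
VaR = 1.282 × 2.008% = 2.574%; on $200,000,000 that is $5,148,000.

$5,150,000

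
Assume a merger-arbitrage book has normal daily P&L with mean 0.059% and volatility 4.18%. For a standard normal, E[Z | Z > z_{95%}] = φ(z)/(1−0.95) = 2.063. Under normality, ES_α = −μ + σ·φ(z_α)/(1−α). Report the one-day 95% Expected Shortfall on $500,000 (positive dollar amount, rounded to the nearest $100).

$42,800

ES = −(0.059%) + 4.18% × 2.063 = 8.564%.
On $500,000: 0.08564 × $500,000 = $42,820.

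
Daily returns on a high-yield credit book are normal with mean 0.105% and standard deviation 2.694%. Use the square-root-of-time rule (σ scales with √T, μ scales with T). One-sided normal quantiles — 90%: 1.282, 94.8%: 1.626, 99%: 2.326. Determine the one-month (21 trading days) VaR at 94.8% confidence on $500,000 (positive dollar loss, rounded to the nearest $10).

$89,340

σ_{21d} = 2.694% × √21 = 12.345%; μ_{21d} = 21 × 0.105% = 2.205%.
VaR = −(2.205%) + 1.626 × 12.345% = 17.868%.
On $500,000: 0.17868 × $500,000 = $89,340.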